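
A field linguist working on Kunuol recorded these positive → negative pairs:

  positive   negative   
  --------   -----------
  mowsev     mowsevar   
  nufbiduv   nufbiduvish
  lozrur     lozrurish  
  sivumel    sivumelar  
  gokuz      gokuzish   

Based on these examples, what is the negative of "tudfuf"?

nufbiduv and mowsev both end in -v yet inflect differently (nufbiduvish, mowsevar), so the final letter is not what conditions the rule; the last vowel is.
"tudfuf" has last vowel 'u'. The stems whose last vowel is 'u' (lozrur → lozrurish, nufbiduv → nufbiduvish, gokuz → gokuzish) add -ish.
The other pattern: stems whose last vowel is 'e' add -ar.
So tudfuf → tudfufish.

tudfufish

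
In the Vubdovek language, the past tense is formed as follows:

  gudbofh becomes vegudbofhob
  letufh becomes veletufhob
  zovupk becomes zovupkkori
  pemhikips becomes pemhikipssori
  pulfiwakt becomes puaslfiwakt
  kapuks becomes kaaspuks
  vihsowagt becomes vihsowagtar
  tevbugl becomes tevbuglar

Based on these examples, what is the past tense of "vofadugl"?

vofaduglar

pemhikips and kapuks both end in -s yet inflect differently (pemhikipssori, kaaspuks), so the final letter is not what conditions the rule; the second-to-last letter is.
"vofadugl" has second-to-last letter 'g'. The stems whose second-to-last letter is 'g' (vihsowagt → vihsowagtar, tevbugl → tevbuglar) add -ar.
The other patterns: stems whose second-to-last letter is 'f' add ve- … -ob around the stem; stems whose second-to-last letter is 'p' double the final consonant and add -ori; stems whose second-to-last letter is 'k' insert -as- after the first vowel.
So vofadugl → vofaduglar.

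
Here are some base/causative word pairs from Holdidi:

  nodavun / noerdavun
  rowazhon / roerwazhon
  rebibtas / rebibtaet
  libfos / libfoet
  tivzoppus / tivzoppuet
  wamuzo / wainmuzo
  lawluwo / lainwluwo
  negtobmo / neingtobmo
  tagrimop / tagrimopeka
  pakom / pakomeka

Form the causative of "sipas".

rowazhon and libfos both have last vowel 'o' yet inflect differently (roerwazhon, libfoet), so the last vowel is not what conditions the rule; the final letter is.
"sipas" ends in -s. The stems ending in -s (rebibtas → rebibtaet, libfos → libfoet, tivzoppus → tivzoppuet) drop the final letter and add -et.
The other patterns: stems ending in -n insert -er- after the first vowel; stems ending in -o insert -in- after the first vowel; stems ending in -m or -p add -eka.
So sipas → sipaet.

sipaet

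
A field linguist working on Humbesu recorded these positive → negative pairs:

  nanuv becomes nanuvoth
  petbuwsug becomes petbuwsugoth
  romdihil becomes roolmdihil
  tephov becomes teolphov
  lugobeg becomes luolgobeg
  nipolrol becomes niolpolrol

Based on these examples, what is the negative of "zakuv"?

nanuv and tephov both end in -v yet inflect differently (nanuvoth, teolphov), so the final letter is not what conditions the rule; the last vowel is.
"zakuv" has last vowel 'u'. The stems whose last vowel is 'u' (nanuv → nanuvoth, petbuwsug → petbuwsugoth) add -oth.
So zakuv → zakuvoth.

zakuvoth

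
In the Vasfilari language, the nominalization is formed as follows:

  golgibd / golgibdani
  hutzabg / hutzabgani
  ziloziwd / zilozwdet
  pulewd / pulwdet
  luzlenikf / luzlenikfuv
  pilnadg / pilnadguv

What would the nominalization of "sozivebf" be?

"sozivebf" has second-to-last letter 'b'. The stems whose second-to-last letter is 'b' (golgibd → golgibdani, hutzabg → hutzabgani) add -ani.
The other patterns: stems whose second-to-last letter is 'w' delete the last vowel and add -et; stems whose second-to-last letter is 'd' or 'k' add -uv.
So sozivebf → sozivebfani.

sozivebfani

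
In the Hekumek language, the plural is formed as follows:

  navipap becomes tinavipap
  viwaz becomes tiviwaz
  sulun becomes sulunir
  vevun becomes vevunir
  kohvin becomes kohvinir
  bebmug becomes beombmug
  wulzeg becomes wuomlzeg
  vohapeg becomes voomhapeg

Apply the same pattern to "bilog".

"bilog" ends in -g. The stems ending in -g (vohapeg → voomhapeg, bebmug → beombmug, wulzeg → wuomlzeg) insert -om- after the first vowel.
So bilog → biomlog.

biomlog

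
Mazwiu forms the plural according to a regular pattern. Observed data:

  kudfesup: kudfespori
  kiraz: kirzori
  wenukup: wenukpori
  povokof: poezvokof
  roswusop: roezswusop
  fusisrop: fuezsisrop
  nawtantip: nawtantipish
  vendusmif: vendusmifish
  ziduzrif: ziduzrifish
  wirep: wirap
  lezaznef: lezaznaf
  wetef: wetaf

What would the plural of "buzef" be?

kudfesup and roswusop both end in -p yet inflect differently (kudfespori, roezswusop), so the final letter is not what conditions the rule; the last vowel is.
"buzef" has last vowel 'e'. The stems whose last vowel is 'e' (wirep → wirap, lezaznef → lezaznaf, wetef → wetaf) change the last vowel to 'a'.
The other patterns: stems whose last vowel is 'a' or 'u' delete the last vowel and add -ori; stems whose last vowel is 'o' insert -ez- after the first vowel; stems whose last vowel is 'i' add -ish.
So buzef → buzaf.

buzaf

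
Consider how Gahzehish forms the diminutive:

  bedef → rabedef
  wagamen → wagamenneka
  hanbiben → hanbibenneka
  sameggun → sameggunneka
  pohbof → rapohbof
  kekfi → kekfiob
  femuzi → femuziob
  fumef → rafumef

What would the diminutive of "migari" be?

fumef and wagamen both have last vowel 'e' yet inflect differently (rafumef, wagamenneka), so the last vowel is not what conditions the rule; the final letter is.
"migari" ends in -i. The stems ending in -i (kekfi → kekfiob, femuzi → femuziob) add -ob.
The other patterns: stems ending in -f add the prefix ra-; stems ending in -n double the final consonant and add -eka.
So migari → migariob.

migariob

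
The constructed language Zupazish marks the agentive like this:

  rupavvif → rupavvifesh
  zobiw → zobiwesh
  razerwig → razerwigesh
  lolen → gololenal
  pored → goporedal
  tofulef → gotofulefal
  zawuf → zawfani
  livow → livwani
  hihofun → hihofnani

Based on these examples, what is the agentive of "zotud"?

rupavvif and tofulef both end in -f yet inflect differently (rupavvifesh, gotofulefal), so the final letter is not what conditions the rule; the last vowel is.
"zotud" has last vowel 'u'. The stems whose last vowel is 'u' (zawuf → zawfani, hihofun → hihofnani) delete the last vowel and add -ani.
The other patterns: stems whose last vowel is 'i' add -esh; stems whose last vowel is 'e' add go- … -al around the stem.
So zotud → zotdani.

zotdani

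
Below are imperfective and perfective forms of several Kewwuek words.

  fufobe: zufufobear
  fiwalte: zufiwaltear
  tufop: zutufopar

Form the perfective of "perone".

zuperonear

Every pair shown (fufobe → zufufobear, fiwalte → zufiwaltear, tufop → zutufopar) follows the same rule: add zu- … -ar around the stem.
So perone → zuperonear.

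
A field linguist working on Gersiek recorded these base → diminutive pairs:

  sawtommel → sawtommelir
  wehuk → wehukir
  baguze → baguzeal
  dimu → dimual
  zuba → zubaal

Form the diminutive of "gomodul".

gomodulir

sawtommel and baguze both have last vowel 'e' yet inflect differently (sawtommelir, baguzeal), so the last vowel is not what conditions the rule; whether the stem ends in a vowel or a consonant is.
"gomodul" ends in a consonant. The stems ending in a consonant (sawtommel → sawtommelir, wehuk → wehukir) add -ir.
The other pattern: stems ending in a vowel add -al.
So gomodul → gomodulir.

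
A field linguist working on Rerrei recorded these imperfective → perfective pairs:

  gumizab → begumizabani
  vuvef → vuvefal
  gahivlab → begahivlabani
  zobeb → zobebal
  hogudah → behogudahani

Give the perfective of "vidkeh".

"vidkeh" has 2 vowels. The stems with 2 vowels (vuvef → vuvefal, zobeb → zobebal) add -al.
The other pattern: stems with 3 vowels add be- … -ani around the stem.
So vidkeh → vidkehal.

vidkehal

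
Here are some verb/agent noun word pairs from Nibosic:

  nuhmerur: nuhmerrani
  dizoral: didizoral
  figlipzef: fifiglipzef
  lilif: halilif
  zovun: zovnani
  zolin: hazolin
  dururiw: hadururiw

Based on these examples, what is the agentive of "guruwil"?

zovun and zolin both end in -n yet inflect differently (zovnani, hazolin), so the final letter is not what conditions the rule; the last vowel is.
"guruwil" has last vowel 'i'. The stems whose last vowel is 'i' (dururiw → hadururiw, lilif → halilif, zolin → hazolin) add the prefix ha-.
The other patterns: stems whose last vowel is 'u' delete the last vowel and add -ani; stems whose last vowel is 'a' or 'e' repeat the first consonant+vowel as a prefix.
So guruwil → haguruwil.

haguruwil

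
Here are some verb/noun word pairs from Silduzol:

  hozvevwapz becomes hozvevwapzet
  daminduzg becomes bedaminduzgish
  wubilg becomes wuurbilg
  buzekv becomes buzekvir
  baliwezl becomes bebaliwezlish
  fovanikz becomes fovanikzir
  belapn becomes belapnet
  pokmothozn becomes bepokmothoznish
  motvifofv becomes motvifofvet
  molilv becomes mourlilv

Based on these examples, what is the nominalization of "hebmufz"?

buzekv and motvifofv both end in -v yet inflect differently (buzekvir, motvifofvet), so the final letter is not what conditions the rule; the second-to-last letter is.
"hebmufz" has second-to-last letter 'f'. The one such stem in the data (motvifofv → motvifofvet) adds -et, so the same rule applies.
The other patterns: stems whose second-to-last letter is 'k' add -ir; stems whose second-to-last letter is 'z' add be- … -ish around the stem; stems whose second-to-last letter is 'l' insert -ur- after the first vowel.
So hebmufz → hebmufzet.

hebmufzet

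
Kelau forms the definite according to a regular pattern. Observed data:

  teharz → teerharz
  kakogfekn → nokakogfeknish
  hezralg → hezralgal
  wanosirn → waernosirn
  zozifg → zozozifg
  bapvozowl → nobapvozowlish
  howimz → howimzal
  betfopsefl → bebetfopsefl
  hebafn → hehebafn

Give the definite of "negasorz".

neergasorz

"negasorz" has second-to-last letter 'r'. The stems whose second-to-last letter is 'r' (teharz → teerharz, wanosirn → waernosirn) insert -er- after the first vowel.
The other patterns: stems whose second-to-last letter is 'k' or 'w' add no- … -ish around the stem; stems whose second-to-last letter is 'l' or 'm' add -al; stems whose second-to-last letter is 'f' repeat the first consonant+vowel as a prefix.
So negasorz → neergasorz.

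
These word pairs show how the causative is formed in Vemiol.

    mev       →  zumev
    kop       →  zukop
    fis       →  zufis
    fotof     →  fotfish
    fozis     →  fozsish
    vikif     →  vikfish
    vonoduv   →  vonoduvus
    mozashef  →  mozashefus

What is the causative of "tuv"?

zutuv

fis and fozis both end in -s yet inflect differently (zufis, fozsish), so the final letter is not what conditions the rule; the number of vowels is.
"tuv" has 1 vowel. The stems with 1 vowel (mev → zumev, kop → zukop, fis → zufis) add the prefix zu-.
The other patterns: stems with 2 vowels delete the last vowel and add -ish; stems with 3 vowels add -us.
So tuv → zutuv.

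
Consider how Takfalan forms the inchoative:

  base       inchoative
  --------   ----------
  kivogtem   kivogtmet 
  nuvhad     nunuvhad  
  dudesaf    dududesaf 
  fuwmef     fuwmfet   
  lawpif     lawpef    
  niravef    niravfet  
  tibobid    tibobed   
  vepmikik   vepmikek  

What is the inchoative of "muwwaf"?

mumuwwaf

dudesaf and fuwmef both end in -f yet inflect differently (dududesaf, fuwmfet), so the final letter is not what conditions the rule; the last vowel is.
"muwwaf" has last vowel 'a'. The stems whose last vowel is 'a' (nuvhad → nunuvhad, dudesaf → dududesaf) repeat the first consonant+vowel as a prefix.
The other patterns: stems whose last vowel is 'e' delete the last vowel and add -et; stems whose last vowel is 'i' change the last vowel to 'e'.
So muwwaf → mumuwwaf.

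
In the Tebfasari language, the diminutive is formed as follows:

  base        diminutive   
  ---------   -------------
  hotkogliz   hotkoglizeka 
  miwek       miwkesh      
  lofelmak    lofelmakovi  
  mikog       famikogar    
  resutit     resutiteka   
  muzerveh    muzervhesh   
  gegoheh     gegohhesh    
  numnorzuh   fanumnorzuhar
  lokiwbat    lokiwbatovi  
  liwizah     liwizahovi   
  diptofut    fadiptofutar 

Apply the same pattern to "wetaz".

wetazovi

resutit and lokiwbat both end in -t yet inflect differently (resutiteka, lokiwbatovi), so the final letter is not what conditions the rule; the last vowel is.
"wetaz" has last vowel 'a'. The stems whose last vowel is 'a' (lofelmak → lofelmakovi, lokiwbat → lokiwbatovi, liwizah → liwizahovi) add -ovi.
The other patterns: stems whose last vowel is 'i' add -eka; stems whose last vowel is 'e' delete the last vowel and add -esh; stems whose last vowel is 'o' or 'u' add fa- … -ar around the stem.
So wetaz → wetazovi.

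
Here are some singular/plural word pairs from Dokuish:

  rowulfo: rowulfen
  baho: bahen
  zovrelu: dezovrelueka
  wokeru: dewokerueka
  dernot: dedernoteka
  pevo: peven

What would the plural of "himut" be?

"himut" ends in -t. The one such stem in the data (dernot → dedernoteka) adds de- … -eka around the stem, so the same rule applies.
So himut → dehimuteka.

dehimuteka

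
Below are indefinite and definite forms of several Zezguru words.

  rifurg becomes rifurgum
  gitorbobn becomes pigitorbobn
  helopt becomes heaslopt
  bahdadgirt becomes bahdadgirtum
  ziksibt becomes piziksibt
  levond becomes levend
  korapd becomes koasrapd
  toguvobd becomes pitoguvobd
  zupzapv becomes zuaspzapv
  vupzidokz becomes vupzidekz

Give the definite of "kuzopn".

helopt and ziksibt both end in -t yet inflect differently (heaslopt, piziksibt), so the final letter is not what conditions the rule; the second-to-last letter is.
"kuzopn" has second-to-last letter 'p'. The stems whose second-to-last letter is 'p' (zupzapv → zuaspzapv, helopt → heaslopt, korapd → koasrapd) insert -as- after the first vowel.
The other patterns: stems whose second-to-last letter is 'b' add the prefix pi-; stems whose second-to-last letter is 'r' add -um; stems whose second-to-last letter is 'k' or 'n' change the last vowel to 'e'.
So kuzopn → kuaszopn.

kuaszopn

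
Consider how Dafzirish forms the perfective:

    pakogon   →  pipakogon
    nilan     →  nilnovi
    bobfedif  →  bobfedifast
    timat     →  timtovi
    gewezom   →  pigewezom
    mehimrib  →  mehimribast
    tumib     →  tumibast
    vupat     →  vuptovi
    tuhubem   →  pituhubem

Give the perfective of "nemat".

nemtovi

nilan and pakogon both end in -n yet inflect differently (nilnovi, pipakogon), so the final letter is not what conditions the rule; the last vowel is.
"nemat" has last vowel 'a'. The stems whose last vowel is 'a' (vupat → vuptovi, timat → timtovi, nilan → nilnovi) delete the last vowel and add -ovi.
The other patterns: stems whose last vowel is 'i' add -ast; stems whose last vowel is 'e' or 'o' add the prefix pi-.
So nemat → nemtovi.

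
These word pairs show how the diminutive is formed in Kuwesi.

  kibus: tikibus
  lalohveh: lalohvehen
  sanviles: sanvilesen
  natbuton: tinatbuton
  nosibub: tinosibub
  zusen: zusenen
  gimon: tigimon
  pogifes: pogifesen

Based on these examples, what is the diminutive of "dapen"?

zusen and gimon both end in -n yet inflect differently (zusenen, tigimon), so the final letter is not what conditions the rule; the last vowel is.
"dapen" has last vowel 'e'. The stems whose last vowel is 'e' (pogifes → pogifesen, sanviles → sanvilesen, lalohveh → lalohvehen) add -en.
So dapen → dapenen.

dapenen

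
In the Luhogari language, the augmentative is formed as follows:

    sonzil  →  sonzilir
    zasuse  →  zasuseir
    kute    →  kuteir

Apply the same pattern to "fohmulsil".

Every pair shown (sonzil → sonzilir, zasuse → zasuseir, kute → kuteir) follows the same rule: add -ir.
So fohmulsil → fohmulsilir.

fohmulsilir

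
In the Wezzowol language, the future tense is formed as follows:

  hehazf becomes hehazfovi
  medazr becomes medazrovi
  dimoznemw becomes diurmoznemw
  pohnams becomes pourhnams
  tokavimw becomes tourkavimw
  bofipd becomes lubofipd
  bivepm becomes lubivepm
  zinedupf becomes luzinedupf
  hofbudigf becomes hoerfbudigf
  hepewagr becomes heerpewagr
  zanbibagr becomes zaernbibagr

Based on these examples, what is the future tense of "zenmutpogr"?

zeernmutpogr

"zenmutpogr" has second-to-last letter 'g'. The stems whose second-to-last letter is 'g' (hofbudigf → hoerfbudigf, hepewagr → heerpewagr, zanbibagr → zaernbibagr) insert -er- after the first vowel.
The other patterns: stems whose second-to-last letter is 'z' add -ovi; stems whose second-to-last letter is 'm' insert -ur- after the first vowel; stems whose second-to-last letter is 'p' add the prefix lu-.
So zenmutpogr → zeernmutpogr.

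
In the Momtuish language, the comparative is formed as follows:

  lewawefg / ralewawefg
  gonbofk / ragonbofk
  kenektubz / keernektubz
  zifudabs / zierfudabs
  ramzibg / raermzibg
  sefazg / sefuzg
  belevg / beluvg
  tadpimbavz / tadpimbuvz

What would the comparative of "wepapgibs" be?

lewawefg and ramzibg both end in -g yet inflect differently (ralewawefg, raermzibg), so the final letter is not what conditions the rule; the second-to-last letter is.
"wepapgibs" has second-to-last letter 'b'. The stems whose second-to-last letter is 'b' (kenektubz → keernektubz, zifudabs → zierfudabs, ramzibg → raermzibg) insert -er- after the first vowel.
So wepapgibs → weerpapgibs.

weerpapgibs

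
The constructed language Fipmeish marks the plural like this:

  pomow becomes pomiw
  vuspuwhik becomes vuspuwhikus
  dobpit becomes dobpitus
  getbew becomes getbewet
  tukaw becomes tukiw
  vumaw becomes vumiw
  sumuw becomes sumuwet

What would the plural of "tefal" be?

sumuw and pomow both end in -w yet inflect differently (sumuwet, pomiw), so the final letter is not what conditions the rule; the last vowel is.
"tefal" has last vowel 'a'. The stems whose last vowel is 'a' (tukaw → tukiw, vumaw → vumiw) change the last vowel to 'i'.
The other patterns: stems whose last vowel is 'i' add -us; stems whose last vowel is 'e' or 'u' add -et.
So tefal → tefil.

tefil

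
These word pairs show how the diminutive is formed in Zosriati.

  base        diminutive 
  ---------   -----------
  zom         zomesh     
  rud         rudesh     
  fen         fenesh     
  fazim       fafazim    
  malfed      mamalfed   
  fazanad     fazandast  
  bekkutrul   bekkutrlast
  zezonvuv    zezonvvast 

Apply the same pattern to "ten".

"ten" has 1 vowel. The stems with 1 vowel (zom → zomesh, rud → rudesh, fen → fenesh) add -esh.
So ten → tenesh.

tenesh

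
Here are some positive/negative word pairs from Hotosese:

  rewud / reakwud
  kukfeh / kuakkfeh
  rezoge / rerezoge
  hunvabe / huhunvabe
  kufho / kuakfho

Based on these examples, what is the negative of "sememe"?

hunvabe and kukfeh both have last vowel 'e' yet inflect differently (huhunvabe, kuakkfeh), so the last vowel is not what conditions the rule; the final letter is.
"sememe" ends in -e. The stems ending in -e (hunvabe → huhunvabe, rezoge → rerezoge) repeat the first consonant+vowel as a prefix.
The other pattern: stems ending in -d, -h or -o insert -ak- after the first vowel.
So sememe → sesememe.

sesememe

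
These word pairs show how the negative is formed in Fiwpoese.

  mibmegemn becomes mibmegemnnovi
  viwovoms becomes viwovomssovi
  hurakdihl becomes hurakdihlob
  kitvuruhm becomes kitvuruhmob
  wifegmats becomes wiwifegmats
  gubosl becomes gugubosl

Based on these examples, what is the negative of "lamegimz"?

viwovoms and wifegmats both end in -s yet inflect differently (viwovomssovi, wiwifegmats), so the final letter is not what conditions the rule; the second-to-last letter is.
"lamegimz" has second-to-last letter 'm'. The stems whose second-to-last letter is 'm' (mibmegemn → mibmegemnnovi, viwovoms → viwovomssovi) double the final consonant and add -ovi.
The other patterns: stems whose second-to-last letter is 'h' add -ob; stems whose second-to-last letter is 's' or 't' repeat the first consonant+vowel as a prefix.
So lamegimz → lamegimzzovi.

lamegimzzovi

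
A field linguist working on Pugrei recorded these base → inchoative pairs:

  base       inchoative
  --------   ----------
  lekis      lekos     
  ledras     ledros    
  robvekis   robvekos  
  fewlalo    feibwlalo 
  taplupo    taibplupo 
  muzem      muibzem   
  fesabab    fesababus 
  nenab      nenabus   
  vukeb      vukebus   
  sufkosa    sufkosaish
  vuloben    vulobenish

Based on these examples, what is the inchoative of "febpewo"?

feibbpewo

ledras and fesabab both have last vowel 'a' yet inflect differently (ledros, fesababus), so the last vowel is not what conditions the rule; the final letter is.
"febpewo" ends in -o. The stems ending in -o (fewlalo → feibwlalo, taplupo → taibplupo) insert -ib- after the first vowel.
The other patterns: stems ending in -s change the last vowel to 'o'; stems ending in -b add -us; stems ending in -a or -n add -ish.
So febpewo → feibbpewo.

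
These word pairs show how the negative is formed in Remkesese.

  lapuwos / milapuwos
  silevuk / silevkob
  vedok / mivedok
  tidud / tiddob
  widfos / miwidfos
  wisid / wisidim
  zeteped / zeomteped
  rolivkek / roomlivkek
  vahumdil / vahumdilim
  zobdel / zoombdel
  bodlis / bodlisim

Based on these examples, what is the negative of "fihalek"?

widfos and bodlis both end in -s yet inflect differently (miwidfos, bodlisim), so the final letter is not what conditions the rule; the last vowel is.
"fihalek" has last vowel 'e'. The stems whose last vowel is 'e' (zobdel → zoombdel, zeteped → zeomteped, rolivkek → roomlivkek) insert -om- after the first vowel.
So fihalek → fiomhalek.

fiomhalek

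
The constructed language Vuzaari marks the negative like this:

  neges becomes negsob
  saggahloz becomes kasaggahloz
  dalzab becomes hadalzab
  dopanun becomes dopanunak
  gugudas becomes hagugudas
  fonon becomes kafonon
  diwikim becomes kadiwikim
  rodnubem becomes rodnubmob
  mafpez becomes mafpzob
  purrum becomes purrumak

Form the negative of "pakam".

hapakam

"pakam" has last vowel 'a'. The stems whose last vowel is 'a' (gugudas → hagugudas, dalzab → hadalzab) add the prefix ha-.
So pakam → hapakam.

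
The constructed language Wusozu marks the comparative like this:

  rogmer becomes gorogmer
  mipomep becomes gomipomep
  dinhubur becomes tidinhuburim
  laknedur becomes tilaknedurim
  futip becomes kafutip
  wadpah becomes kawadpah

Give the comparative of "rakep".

gorakep

rogmer and dinhubur both end in -r yet inflect differently (gorogmer, tidinhuburim), so the final letter is not what conditions the rule; the last vowel is.
"rakep" has last vowel 'e'. The stems whose last vowel is 'e' (rogmer → gorogmer, mipomep → gomipomep) add the prefix go-.
The other patterns: stems whose last vowel is 'u' add ti- … -im around the stem; stems whose last vowel is 'a' or 'i' add the prefix ka-.
So rakep → gorakep.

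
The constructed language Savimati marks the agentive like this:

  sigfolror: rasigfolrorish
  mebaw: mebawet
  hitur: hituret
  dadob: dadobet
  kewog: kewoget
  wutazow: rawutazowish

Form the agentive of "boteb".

botebet

"boteb" has 2 vowels. The stems with 2 vowels (dadob → dadobet, kewog → kewoget, hitur → hituret) add -et.
The other pattern: stems with 3 vowels add ra- … -ish around the stem.
So boteb → botebet.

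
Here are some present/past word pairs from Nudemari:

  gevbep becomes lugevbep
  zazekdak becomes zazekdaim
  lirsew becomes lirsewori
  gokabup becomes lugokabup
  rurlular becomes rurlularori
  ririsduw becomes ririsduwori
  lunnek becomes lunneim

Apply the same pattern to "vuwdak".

lunnek and gevbep both have last vowel 'e' yet inflect differently (lunneim, lugevbep), so the last vowel is not what conditions the rule; the final letter is.
"vuwdak" ends in -k. The stems ending in -k (zazekdak → zazekdaim, lunnek → lunneim) drop the final letter and add -im.
The other patterns: stems ending in -p add the prefix lu-; stems ending in -r or -w add -ori.
So vuwdak → vuwdaim.

vuwdaim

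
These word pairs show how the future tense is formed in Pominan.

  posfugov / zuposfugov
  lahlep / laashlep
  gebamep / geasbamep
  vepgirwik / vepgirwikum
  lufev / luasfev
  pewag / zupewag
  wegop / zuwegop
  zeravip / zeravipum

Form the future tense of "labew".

laasbew

zeravip and gebamep both end in -p yet inflect differently (zeravipum, geasbamep), so the final letter is not what conditions the rule; the last vowel is.
"labew" has last vowel 'e'. The stems whose last vowel is 'e' (lufev → luasfev, gebamep → geasbamep, lahlep → laashlep) insert -as- after the first vowel.
So labew → laasbew.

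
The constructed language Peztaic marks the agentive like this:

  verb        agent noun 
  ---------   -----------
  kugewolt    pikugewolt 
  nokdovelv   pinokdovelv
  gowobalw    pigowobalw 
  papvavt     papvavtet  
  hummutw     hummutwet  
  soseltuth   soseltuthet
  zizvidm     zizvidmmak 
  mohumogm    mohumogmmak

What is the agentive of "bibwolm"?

pibibwolm

kugewolt and papvavt both end in -t yet inflect differently (pikugewolt, papvavtet), so the final letter is not what conditions the rule; the second-to-last letter is.
"bibwolm" has second-to-last letter 'l'. The stems whose second-to-last letter is 'l' (kugewolt → pikugewolt, nokdovelv → pinokdovelv, gowobalw → pigowobalw) add the prefix pi-.
The other patterns: stems whose second-to-last letter is 't' or 'v' add -et; stems whose second-to-last letter is 'd' or 'g' double the final consonant and add -ak.
So bibwolm → pibibwolm.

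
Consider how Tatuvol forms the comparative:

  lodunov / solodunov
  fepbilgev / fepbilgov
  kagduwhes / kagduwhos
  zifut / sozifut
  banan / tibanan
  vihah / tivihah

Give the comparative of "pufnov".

fepbilgev and lodunov both end in -v yet inflect differently (fepbilgov, solodunov), so the final letter is not what conditions the rule; the last vowel is.
"pufnov" has last vowel 'o'. The one such stem in the data (lodunov → solodunov) adds the prefix so-, so the same rule applies.
So pufnov → sopufnov.

sopufnov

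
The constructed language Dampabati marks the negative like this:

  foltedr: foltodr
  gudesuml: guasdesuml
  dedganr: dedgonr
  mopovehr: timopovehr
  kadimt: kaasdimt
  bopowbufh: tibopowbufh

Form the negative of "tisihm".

dedganr and mopovehr both end in -r yet inflect differently (dedgonr, timopovehr), so the final letter is not what conditions the rule; the second-to-last letter is.
"tisihm" has second-to-last letter 'h'. The one such stem in the data (mopovehr → timopovehr) adds the prefix ti-, so the same rule applies.
So tisihm → titisihm.

titisihm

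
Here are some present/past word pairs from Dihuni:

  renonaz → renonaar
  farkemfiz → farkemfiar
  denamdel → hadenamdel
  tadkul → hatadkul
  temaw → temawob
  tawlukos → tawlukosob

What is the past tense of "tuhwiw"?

renonaz and temaw both have last vowel 'a' yet inflect differently (renonaar, temawob), so the last vowel is not what conditions the rule; the final letter is.
"tuhwiw" ends in -w. The one such stem in the data (temaw → temawob) adds -ob, so the same rule applies.
The other patterns: stems ending in -z drop the final letter and add -ar; stems ending in -l add the prefix ha-.
So tuhwiw → tuhwiwob.

tuhwiwob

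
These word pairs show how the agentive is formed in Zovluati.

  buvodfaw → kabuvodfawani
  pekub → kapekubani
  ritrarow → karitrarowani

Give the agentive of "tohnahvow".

katohnahvowani

Every pair shown (buvodfaw → kabuvodfawani, pekub → kapekubani, ritrarow → karitrarowani) follows the same rule: add ka- … -ani around the stem.
So tohnahvow → katohnahvowani.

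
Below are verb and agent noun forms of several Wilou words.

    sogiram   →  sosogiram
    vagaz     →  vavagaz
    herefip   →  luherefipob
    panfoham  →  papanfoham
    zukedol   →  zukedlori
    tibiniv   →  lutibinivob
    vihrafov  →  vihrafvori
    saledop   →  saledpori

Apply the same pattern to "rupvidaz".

herefip and saledop both end in -p yet inflect differently (luherefipob, saledpori), so the final letter is not what conditions the rule; the last vowel is.
"rupvidaz" has last vowel 'a'. The stems whose last vowel is 'a' (sogiram → sosogiram, panfoham → papanfoham, vagaz → vavagaz) repeat the first consonant+vowel as a prefix.
So rupvidaz → rurupvidaz.

rurupvidaz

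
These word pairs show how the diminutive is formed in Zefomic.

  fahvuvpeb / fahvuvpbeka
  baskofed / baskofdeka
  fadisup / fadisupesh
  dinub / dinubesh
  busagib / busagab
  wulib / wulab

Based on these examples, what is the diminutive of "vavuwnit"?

busagib and fahvuvpeb both end in -b yet inflect differently (busagab, fahvuvpbeka), so the final letter is not what conditions the rule; the last vowel is.
"vavuwnit" has last vowel 'i'. The stems whose last vowel is 'i' (busagib → busagab, wulib → wulab) change the last vowel to 'a'.
The other patterns: stems whose last vowel is 'e' delete the last vowel and add -eka; stems whose last vowel is 'u' add -esh.
So vavuwnit → vavuwnat.

vavuwnat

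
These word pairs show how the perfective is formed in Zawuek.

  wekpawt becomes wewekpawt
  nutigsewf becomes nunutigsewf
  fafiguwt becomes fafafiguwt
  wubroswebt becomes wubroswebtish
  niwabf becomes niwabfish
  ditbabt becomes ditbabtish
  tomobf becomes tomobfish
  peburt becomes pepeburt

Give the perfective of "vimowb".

vivimowb

"vimowb" has second-to-last letter 'w'. The stems whose second-to-last letter is 'w' (wekpawt → wewekpawt, fafiguwt → fafafiguwt, nutigsewf → nunutigsewf) repeat the first consonant+vowel as a prefix.
So vimowb → vivimowb.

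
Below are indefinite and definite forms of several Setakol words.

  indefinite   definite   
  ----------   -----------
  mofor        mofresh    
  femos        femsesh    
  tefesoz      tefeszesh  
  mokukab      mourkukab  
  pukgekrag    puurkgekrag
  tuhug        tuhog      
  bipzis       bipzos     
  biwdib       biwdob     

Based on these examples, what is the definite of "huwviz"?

"huwviz" has last vowel 'i'. The stems whose last vowel is 'i' (bipzis → bipzos, biwdib → biwdob) change the last vowel to 'o'.
The other patterns: stems whose last vowel is 'o' delete the last vowel and add -esh; stems whose last vowel is 'a' insert -ur- after the first vowel.
So huwviz → huwvoz.

huwvoz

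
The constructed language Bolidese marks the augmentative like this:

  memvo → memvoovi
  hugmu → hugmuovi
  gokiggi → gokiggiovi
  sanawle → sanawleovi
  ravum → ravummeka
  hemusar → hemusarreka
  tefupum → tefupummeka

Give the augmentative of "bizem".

bizemmeka

hugmu and ravum both have last vowel 'u' yet inflect differently (hugmuovi, ravummeka), so the last vowel is not what conditions the rule; whether the stem ends in a vowel or a consonant is.
"bizem" ends in a consonant. The stems ending in a consonant (ravum → ravummeka, hemusar → hemusarreka, tefupum → tefupummeka) double the final consonant and add -eka.
So bizem → bizemmeka.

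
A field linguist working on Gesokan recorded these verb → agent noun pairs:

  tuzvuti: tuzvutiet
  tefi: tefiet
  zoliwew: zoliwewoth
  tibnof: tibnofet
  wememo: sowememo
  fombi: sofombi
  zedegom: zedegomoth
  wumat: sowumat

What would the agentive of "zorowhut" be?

zorowhutoth

fombi and tuzvuti both end in -i yet inflect differently (sofombi, tuzvutiet), so the final letter is not what conditions the rule; the first letter is.
"zorowhut" begins with z-. The stems beginning with z- (zoliwew → zoliwewoth, zedegom → zedegomoth) add -oth.
The other patterns: stems beginning with f- or w- add the prefix so-; stems beginning with t- add -et.
So zorowhut → zorowhutoth.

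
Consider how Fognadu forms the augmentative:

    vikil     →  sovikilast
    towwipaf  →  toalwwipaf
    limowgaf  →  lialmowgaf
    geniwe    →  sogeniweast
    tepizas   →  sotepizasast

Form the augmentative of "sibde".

"sibde" ends in -e. The one such stem in the data (geniwe → sogeniweast) adds so- … -ast around the stem, so the same rule applies.
The other pattern: stems ending in -f insert -al- after the first vowel.
So sibde → sosibdeast.

sosibdeast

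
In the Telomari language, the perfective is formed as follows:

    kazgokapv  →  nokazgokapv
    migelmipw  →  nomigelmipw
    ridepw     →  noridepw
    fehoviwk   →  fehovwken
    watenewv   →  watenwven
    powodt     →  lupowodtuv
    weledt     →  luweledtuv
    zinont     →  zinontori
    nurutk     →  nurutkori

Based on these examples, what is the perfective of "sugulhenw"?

kazgokapv and watenewv both end in -v yet inflect differently (nokazgokapv, watenwven), so the final letter is not what conditions the rule; the second-to-last letter is.
"sugulhenw" has second-to-last letter 'n'. The one such stem in the data (zinont → zinontori) adds -ori, so the same rule applies.
The other patterns: stems whose second-to-last letter is 'p' add the prefix no-; stems whose second-to-last letter is 'w' delete the last vowel and add -en; stems whose second-to-last letter is 'd' add lu- … -uv around the stem.
So sugulhenw → sugulhenwori.

sugulhenwori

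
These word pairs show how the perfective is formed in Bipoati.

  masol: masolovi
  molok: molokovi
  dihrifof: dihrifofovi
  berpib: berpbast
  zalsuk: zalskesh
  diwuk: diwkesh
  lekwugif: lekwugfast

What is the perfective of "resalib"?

"resalib" has last vowel 'i'. The stems whose last vowel is 'i' (berpib → berpbast, lekwugif → lekwugfast) delete the last vowel and add -ast.
The other patterns: stems whose last vowel is 'o' add -ovi; stems whose last vowel is 'u' delete the last vowel and add -esh.
So resalib → resalbast.

resalbast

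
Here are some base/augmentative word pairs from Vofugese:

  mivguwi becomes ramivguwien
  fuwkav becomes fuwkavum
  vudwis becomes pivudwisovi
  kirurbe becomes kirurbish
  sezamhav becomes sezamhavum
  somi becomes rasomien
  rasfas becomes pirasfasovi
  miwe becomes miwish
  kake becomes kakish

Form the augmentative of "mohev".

mohevum

mivguwi and vudwis both have last vowel 'i' yet inflect differently (ramivguwien, pivudwisovi), so the last vowel is not what conditions the rule; the final letter is.
"mohev" ends in -v. The stems ending in -v (fuwkav → fuwkavum, sezamhav → sezamhavum) add -um.
So mohev → mohevum.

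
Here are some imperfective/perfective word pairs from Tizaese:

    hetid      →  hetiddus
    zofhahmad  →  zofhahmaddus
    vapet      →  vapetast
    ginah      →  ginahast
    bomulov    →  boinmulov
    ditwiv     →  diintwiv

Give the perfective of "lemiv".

leinmiv

"lemiv" ends in -v. The stems ending in -v (bomulov → boinmulov, ditwiv → diintwiv) insert -in- after the first vowel.
The other patterns: stems ending in -d double the final consonant and add -us; stems ending in -h or -t add -ast.
So lemiv → leinmiv.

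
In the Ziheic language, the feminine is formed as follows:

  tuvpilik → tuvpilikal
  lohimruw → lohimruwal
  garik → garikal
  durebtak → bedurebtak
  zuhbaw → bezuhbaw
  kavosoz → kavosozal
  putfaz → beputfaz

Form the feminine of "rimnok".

rimnokal

durebtak and garik both end in -k yet inflect differently (bedurebtak, garikal), so the final letter is not what conditions the rule; the last vowel is.
"rimnok" has last vowel 'o'. The one such stem in the data (kavosoz → kavosozal) adds -al, so the same rule applies.
The other pattern: stems whose last vowel is 'a' add the prefix be-.
So rimnok → rimnokal.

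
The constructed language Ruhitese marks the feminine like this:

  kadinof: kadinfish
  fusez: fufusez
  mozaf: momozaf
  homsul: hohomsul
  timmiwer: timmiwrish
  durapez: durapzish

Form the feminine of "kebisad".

"kebisad" has 3 vowels. The stems with 3 vowels (timmiwer → timmiwrish, durapez → durapzish, kadinof → kadinfish) delete the last vowel and add -ish.
The other pattern: stems with 2 vowels repeat the first consonant+vowel as a prefix.
So kebisad → kebisdish.

kebisdish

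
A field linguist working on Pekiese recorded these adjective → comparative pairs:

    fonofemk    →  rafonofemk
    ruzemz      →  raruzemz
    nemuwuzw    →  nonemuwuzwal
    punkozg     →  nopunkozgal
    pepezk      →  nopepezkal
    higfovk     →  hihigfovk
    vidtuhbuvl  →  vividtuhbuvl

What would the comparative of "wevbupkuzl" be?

fonofemk and pepezk both end in -k yet inflect differently (rafonofemk, nopepezkal), so the final letter is not what conditions the rule; the second-to-last letter is.
"wevbupkuzl" has second-to-last letter 'z'. The stems whose second-to-last letter is 'z' (nemuwuzw → nonemuwuzwal, punkozg → nopunkozgal, pepezk → nopepezkal) add no- … -al around the stem.
So wevbupkuzl → nowevbupkuzlal.

nowevbupkuzlal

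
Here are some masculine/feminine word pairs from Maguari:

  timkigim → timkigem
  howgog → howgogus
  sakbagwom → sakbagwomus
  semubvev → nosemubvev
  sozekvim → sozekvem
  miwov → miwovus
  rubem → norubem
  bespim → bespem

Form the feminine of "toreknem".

"toreknem" has last vowel 'e'. The stems whose last vowel is 'e' (semubvev → nosemubvev, rubem → norubem) add the prefix no-.
The other patterns: stems whose last vowel is 'o' add -us; stems whose last vowel is 'i' change the last vowel to 'e'.
So toreknem → notoreknem.

notoreknem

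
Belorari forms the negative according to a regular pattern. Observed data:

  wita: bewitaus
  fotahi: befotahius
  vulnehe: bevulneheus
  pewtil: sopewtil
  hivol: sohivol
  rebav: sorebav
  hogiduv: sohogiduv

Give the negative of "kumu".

bekumuus

fotahi and pewtil both have last vowel 'i' yet inflect differently (befotahius, sopewtil), so the last vowel is not what conditions the rule; whether the stem ends in a vowel or a consonant is.
"kumu" ends in a vowel. The stems ending in a vowel (wita → bewitaus, fotahi → befotahius, vulnehe → bevulneheus) add be- … -us around the stem.
The other pattern: stems ending in a consonant add the prefix so-.
So kumu → bekumuus.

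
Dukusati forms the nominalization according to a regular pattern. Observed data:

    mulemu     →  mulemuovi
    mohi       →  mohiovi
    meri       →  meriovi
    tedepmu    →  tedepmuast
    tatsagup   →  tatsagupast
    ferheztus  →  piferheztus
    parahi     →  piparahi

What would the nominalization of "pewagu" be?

mulemu and tedepmu both end in -u yet inflect differently (mulemuovi, tedepmuast), so the final letter is not what conditions the rule; the first letter is.
"pewagu" begins with p-. The one such stem in the data (parahi → piparahi) adds the prefix pi-, so the same rule applies.
The other patterns: stems beginning with m- add -ovi; stems beginning with t- add -ast.
So pewagu → pipewagu.

pipewagu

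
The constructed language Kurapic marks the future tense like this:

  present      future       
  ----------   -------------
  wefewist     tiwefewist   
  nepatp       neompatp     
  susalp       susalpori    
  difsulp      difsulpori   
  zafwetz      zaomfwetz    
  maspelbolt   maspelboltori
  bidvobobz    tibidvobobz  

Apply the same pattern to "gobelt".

"gobelt" has second-to-last letter 'l'. The stems whose second-to-last letter is 'l' (susalp → susalpori, difsulp → difsulpori, maspelbolt → maspelboltori) add -ori.
So gobelt → gobeltori.

gobeltori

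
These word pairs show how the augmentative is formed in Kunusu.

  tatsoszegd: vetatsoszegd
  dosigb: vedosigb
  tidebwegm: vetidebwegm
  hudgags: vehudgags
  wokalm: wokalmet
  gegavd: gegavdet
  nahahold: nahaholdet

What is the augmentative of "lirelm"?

tidebwegm and wokalm both end in -m yet inflect differently (vetidebwegm, wokalmet), so the final letter is not what conditions the rule; the second-to-last letter is.
"lirelm" has second-to-last letter 'l'. The stems whose second-to-last letter is 'l' (wokalm → wokalmet, nahahold → nahaholdet) add -et.
The other pattern: stems whose second-to-last letter is 'g' add the prefix ve-.
So lirelm → lirelmet.

lirelmet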